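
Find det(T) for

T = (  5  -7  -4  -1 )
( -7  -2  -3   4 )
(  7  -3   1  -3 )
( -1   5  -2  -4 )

Expand along row 1:
  + (5) · M_11   where M_11 = det([-2 -3 4; -3 1 -3; 5 -2 -4]) = 105
  − (-7) · M_12   where M_12 = det([-7 -3 4; 7 1 -3; -1 -2 -4]) = -75
  + (-4) · M_13   where M_13 = det([-7 -2 4; 7 -3 -3; -1 5 -4]) = -123
  − (-1) · M_14   where M_14 = det([-7 -2 -3; 7 -3 1; -1 5 -2]) = -129
det = (+1)·(5)·(105) + (-1)·(-7)·(-75) + (+1)·(-4)·(-123) + (-1)·(-1)·(-129) = 363

|T| = 363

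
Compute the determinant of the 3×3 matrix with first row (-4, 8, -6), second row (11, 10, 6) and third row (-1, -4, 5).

Expand along row 1:
  + (-4) · |10 6; -4 5| = (-4)·(50 − (-24)) = -296
  − 8 · |11 6; -1 5| = −8·(55 − (-6)) = -488
  + (-6) · |11 10; -1 -4| = (-6)·(-44 − (-10)) = 204
Sum: (-296) + (-488) + (204) = -580

-580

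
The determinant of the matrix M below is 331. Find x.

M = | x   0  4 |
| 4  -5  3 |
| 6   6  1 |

Expanding along the column containing x, det(M) is linear in x: det(M) = (-23)·x + (216).
Set (-23)·x + (216) = 331  ⇒  (-23)·x = 115  ⇒  x = -5.

-5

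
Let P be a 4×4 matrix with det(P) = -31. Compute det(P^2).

The determinant is 961.

det(P^2) = (det P)^2 = (-31)^2 = 961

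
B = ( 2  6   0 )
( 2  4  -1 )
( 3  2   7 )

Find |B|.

Expand along column 3:
  − (-1) · |2 6; 3 2| = −(-1)·(4 − 18) = -14
  + 7 · |2 6; 2 4| = 7·(8 − 12) = -28
Sum: (-14) + (-28) = -42

-42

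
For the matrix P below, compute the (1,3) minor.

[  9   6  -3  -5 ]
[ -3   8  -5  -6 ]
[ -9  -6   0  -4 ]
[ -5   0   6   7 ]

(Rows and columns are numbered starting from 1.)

970

Delete row 1 and column 3; the remaining 3×3 submatrix is [-3 8 -6; -9 -6 -4; -5 0 7].
Its determinant is 970.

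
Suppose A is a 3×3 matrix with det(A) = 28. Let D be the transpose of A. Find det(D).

det(Aᵀ) = det(A).
det(D) = (1)·(28) = 28

The determinant is 28.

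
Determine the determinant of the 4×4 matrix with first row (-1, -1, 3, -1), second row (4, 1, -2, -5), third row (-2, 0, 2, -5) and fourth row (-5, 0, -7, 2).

Expand along column 2 (it has 2 zeros):
  − (-1) · M_12   where M_12 = det([4 -2 -5; -2 2 -5; -5 -7 2]) = -302
  + (1) · M_22   where M_22 = det([-1 3 -1; -2 2 -5; -5 -7 2]) = 94
det = (-1)·(-1)·(-302) + (+1)·(1)·(94) = -208

The determinant is -208.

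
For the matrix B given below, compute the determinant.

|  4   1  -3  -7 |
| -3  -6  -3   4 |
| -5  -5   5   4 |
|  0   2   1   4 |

Expand along row 4 (it has 1 zero):
  + (2) · M_42   where M_42 = det([4 -3 -7; -3 -3 4; -5 5 4]) = 106
  − (1) · M_43   where M_43 = det([4 1 -7; -3 -6 4; -5 -5 4]) = 81
  + (4) · M_44   where M_44 = det([4 1 -3; -3 -6 -3; -5 -5 5]) = -105
det = (+1)·(2)·(106) + (-1)·(1)·(81) + (+1)·(4)·(-105) = -289

det(B) = -289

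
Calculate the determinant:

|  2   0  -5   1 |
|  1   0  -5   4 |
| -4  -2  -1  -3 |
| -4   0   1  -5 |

Expand along column 2 (it has 3 zeros):
  − (-2) · M_32   where M_32 = det([2 -5 1; 1 -5 4; -4 1 -5]) = 78
det = (-1)·(-2)·(78) = 156

The determinant is 156.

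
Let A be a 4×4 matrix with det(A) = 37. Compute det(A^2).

1369

det(A^2) = (det A)^2 = (37)^2 = 1369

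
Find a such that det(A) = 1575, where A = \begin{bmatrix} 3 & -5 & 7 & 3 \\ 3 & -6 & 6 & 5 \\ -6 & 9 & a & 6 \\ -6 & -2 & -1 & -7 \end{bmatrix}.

-4

Expanding along the row containing a, det(A) is linear in a: det(A) = (75)·a + (1875).
Set (75)·a + (1875) = 1575  ⇒  (75)·a = -300  ⇒  a = -4.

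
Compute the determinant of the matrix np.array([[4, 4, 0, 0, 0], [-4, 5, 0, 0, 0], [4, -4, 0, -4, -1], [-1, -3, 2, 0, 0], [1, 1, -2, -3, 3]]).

1080

The matrix is block lower-triangular with a 2×2 block and a 3×3 block on the diagonal, so its determinant equals the product of the determinants of the diagonal blocks.
det of the 2×2 block = 36
det of the 3×3 block = 30
det = (36)·(30) = 1080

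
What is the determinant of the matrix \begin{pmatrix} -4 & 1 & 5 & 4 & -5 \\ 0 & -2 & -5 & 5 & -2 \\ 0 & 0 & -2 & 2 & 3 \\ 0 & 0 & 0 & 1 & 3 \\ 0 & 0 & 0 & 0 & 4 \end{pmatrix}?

The matrix is upper triangular, so the determinant is the product of the diagonal entries:
det = (-4) · (-2) · (-2) · (1) · (4) = -64

-64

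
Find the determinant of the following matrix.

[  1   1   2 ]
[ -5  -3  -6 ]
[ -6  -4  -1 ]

Expand along row 1:
  + 1 · |-3 -6; -4 -1| = 1·(3 − 24) = -21
  − 1 · |-5 -6; -6 -1| = −1·(5 − 36) = 31
  + 2 · |-5 -3; -6 -4| = 2·(20 − 18) = 4
Sum: (-21) + (31) + (4) = 14

14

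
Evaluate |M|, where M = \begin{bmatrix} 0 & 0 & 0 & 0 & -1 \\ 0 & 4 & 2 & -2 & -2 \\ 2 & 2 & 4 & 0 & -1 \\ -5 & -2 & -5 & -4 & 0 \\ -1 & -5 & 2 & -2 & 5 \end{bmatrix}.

8

Expand along row 1 (it has 4 zeros):
  + (-1) · M_15   where M_15 = det([0 4 2 -2; 2 2 4 0; -5 -2 -5 -4; -1 -5 2 -2]) = -8
det = (+1)·(-1)·(-8) = 8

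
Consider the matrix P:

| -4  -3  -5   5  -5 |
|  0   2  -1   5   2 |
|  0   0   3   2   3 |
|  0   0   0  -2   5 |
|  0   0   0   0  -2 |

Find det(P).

|P| = -96

P is upper triangular, so det(P) is the product of the diagonal entries:
det = (-4) · (2) · (3) · (-2) · (-2) = -96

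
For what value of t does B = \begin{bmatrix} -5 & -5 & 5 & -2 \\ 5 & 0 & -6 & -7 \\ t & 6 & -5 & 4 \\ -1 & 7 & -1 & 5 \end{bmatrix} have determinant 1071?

Expanding along the column containing t, det(B) is linear in t: det(B) = (-144)·t + (783).
Set (-144)·t + (783) = 1071  ⇒  (-144)·t = 288  ⇒  t = -2.

t = -2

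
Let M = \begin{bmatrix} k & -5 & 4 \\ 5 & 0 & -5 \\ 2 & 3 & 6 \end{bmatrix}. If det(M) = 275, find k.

k = 1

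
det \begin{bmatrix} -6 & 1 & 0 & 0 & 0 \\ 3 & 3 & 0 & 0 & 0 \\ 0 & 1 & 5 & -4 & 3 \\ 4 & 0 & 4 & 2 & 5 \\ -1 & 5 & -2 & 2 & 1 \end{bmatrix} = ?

The matrix is block lower-triangular with a 2×2 block and a 3×3 block on the diagonal, so its determinant equals the product of the determinants of the diagonal blocks.
det of the 2×2 block = -21
det of the 3×3 block = 52
det = (-21)·(52) = -1092

The determinant is -1092.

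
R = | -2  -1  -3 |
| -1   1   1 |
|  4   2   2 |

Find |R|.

Expand along row 1:
  + (-2) · |1 1; 2 2| = (-2)·(2 − 2) = 0
  − (-1) · |-1 1; 4 2| = −(-1)·(-2 − 4) = -6
  + (-3) · |-1 1; 4 2| = (-3)·(-2 − 4) = 18
Sum: (0) + (-6) + (18) = 12

The determinant is 12.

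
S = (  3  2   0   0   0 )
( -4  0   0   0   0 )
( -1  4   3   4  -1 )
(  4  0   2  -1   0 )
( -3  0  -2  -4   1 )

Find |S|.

-8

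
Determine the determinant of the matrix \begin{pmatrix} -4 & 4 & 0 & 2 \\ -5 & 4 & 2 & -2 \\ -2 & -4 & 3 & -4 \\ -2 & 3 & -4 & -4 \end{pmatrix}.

518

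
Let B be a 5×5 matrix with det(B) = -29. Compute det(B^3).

-24389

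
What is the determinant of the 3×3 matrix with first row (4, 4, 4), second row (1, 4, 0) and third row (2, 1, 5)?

The determinant is 32.

Expand along row 2:
  − 1 · |4 4; 1 5| = −1·(20 − 4) = -16
  + 4 · |4 4; 2 5| = 4·(20 − 8) = 48
Sum: (-16) + (48) = 32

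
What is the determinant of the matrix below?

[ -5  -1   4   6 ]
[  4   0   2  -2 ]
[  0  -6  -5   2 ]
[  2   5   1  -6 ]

Expand along row 2 (it has 1 zero):
  − (4) · M_21   where M_21 = det([-1 4 6; -6 -5 2; 5 1 -6]) = -18
  − (2) · M_23   where M_23 = det([-5 -1 6; 0 -6 2; 2 5 -6]) = -62
  + (-2) · M_24   where M_24 = det([-5 -1 4; 0 -6 -5; 2 5 1]) = -37
det = (-1)·(4)·(-18) + (-1)·(2)·(-62) + (+1)·(-2)·(-37) = 270

The determinant is 270.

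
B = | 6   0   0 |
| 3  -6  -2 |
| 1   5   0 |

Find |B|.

Expand along row 1:
  + 6 · |-6 -2; 5 0| = 6·(0 − (-10)) = 60

60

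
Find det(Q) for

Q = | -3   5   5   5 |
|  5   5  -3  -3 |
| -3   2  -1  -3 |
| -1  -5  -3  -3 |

Expand along row 1:
  + (-3) · M_11   where M_11 = det([5 -3 -3; 2 -1 -3; -5 -3 -3]) = -60
  − (5) · M_12   where M_12 = det([5 -3 -3; -3 -1 -3; -1 -3 -3]) = -36
  + (5) · M_13   where M_13 = det([5 5 -3; -3 2 -3; -1 -5 -3]) = -186
  − (5) · M_14   where M_14 = det([5 5 -3; -3 2 -1; -1 -5 -3]) = -146
det = (+1)·(-3)·(-60) + (-1)·(5)·(-36) + (+1)·(5)·(-186) + (-1)·(5)·(-146) = 160

160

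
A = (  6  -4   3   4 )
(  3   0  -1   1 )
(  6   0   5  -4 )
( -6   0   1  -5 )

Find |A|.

Expand along column 2 (it has 3 zeros):
  − (-4) · M_12   where M_12 = det([3 -1 1; 6 5 -4; -6 1 -5]) = -81
det = (-1)·(-4)·(-81) = -324

-324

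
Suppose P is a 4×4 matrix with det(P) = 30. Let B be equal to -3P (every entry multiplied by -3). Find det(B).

2430

For a 4×4 matrix, det(-3P) = (-3)^4·det(P) = 81·det(P).
det(B) = (81)·(30) = 2430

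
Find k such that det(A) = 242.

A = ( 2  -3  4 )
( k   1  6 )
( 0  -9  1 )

Expanding along the row containing k, det(A) is linear in k: det(A) = (-33)·k + (110).
Set (-33)·k + (110) = 242  ⇒  (-33)·k = 132  ⇒  k = -4.

k = -4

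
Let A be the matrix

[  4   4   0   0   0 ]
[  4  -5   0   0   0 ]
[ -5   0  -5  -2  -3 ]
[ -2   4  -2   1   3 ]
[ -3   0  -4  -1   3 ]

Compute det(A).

1296

A is block lower-triangular with a 2×2 block and a 3×3 block on the diagonal, so its determinant equals the product of the determinants of the diagonal blocks.
det of the 2×2 block = -36
det of the 3×3 block = -36
det = (-36)·(-36) = 1296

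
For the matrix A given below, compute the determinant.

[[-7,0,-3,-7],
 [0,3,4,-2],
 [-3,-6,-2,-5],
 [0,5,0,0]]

|A| = 330

Expand along row 4 (it has 3 zeros):
  + (5) · M_42   where M_42 = det([-7 -3 -7; 0 4 -2; -3 -2 -5]) = 66
det = (+1)·(5)·(66) = 330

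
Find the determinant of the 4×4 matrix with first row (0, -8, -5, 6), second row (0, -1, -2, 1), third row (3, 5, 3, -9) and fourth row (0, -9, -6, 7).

Expand along column 1 (it has 3 zeros):
  + (3) · M_31   where M_31 = det([-8 -5 6; -1 -2 1; -9 -6 7]) = 2
det = (+1)·(3)·(2) = 6

6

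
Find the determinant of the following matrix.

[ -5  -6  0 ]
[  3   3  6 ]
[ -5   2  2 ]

The determinant is 246.

Expand along column 3:
  − 6 · |-5 -6; -5 2| = −6·(-10 − 30) = 240
  + 2 · |-5 -6; 3 3| = 2·(-15 − (-18)) = 6
Sum: (240) + (6) = 246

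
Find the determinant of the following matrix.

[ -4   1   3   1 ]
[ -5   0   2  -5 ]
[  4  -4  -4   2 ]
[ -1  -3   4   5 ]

-366

Expand along row 2 (it has 1 zero):
  − (-5) · M_21   where M_21 = det([1 3 1; -4 -4 2; -3 4 5]) = -14
  − (2) · M_23   where M_23 = det([-4 1 1; 4 -4 2; -1 -3 5]) = 18
  + (-5) · M_24   where M_24 = det([-4 1 3; 4 -4 -4; -1 -3 4]) = 52
det = (-1)·(-5)·(-14) + (-1)·(2)·(18) + (+1)·(-5)·(52) = -366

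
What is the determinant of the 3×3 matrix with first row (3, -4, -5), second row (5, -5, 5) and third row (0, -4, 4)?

The determinant is 180.

Expand along column 1:
  + 3 · |-5 5; -4 4| = 3·(-20 − (-20)) = 0
  − 5 · |-4 -5; -4 4| = −5·(-16 − 20) = 180
Sum: (0) + (180) = 180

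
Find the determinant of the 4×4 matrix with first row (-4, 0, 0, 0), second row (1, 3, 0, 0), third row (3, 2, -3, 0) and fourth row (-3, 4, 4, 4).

The matrix is lower triangular, so the determinant is the product of the diagonal entries:
det = (-4) · (3) · (-3) · (4) = 144

The determinant is 144.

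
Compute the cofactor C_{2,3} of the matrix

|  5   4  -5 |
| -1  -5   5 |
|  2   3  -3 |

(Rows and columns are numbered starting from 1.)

Delete row 2 and column 3; the remaining 2×2 submatrix is [5 4; 2 3].
Its determinant is 5·3 − 4·2 = 7.
The cofactor carries sign (−1)^(2+3) = −1, so C_{2,3} = −(7) = -7.

-7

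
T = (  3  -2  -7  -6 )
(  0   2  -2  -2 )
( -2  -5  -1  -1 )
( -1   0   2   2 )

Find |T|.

-20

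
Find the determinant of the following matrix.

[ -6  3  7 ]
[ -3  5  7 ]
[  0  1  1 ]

0

Expand along column 1:
  + (-6) · |5 7; 1 1| = (-6)·(5 − 7) = 12
  − (-3) · |3 7; 1 1| = −(-3)·(3 − 7) = -12
Sum: (12) + (-12) = 0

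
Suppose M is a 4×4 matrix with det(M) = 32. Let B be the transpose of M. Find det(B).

det(Mᵀ) = det(M).
det(B) = (1)·(32) = 32

|B| = 32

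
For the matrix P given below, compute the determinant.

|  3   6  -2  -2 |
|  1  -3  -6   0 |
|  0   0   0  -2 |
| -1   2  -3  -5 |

Expand along row 3 (it has 3 zeros):
  − (-2) · M_34   where M_34 = det([3 6 -2; 1 -3 -6; -1 2 -3]) = 119
det = (-1)·(-2)·(119) = 238

det(P) = 238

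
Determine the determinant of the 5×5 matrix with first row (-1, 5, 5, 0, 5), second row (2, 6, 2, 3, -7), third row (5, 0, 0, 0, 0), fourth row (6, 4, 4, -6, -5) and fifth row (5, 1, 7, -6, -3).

Expand along row 3 (it has 4 zeros):
  + (5) · M_31   where M_31 = det([5 5 0 5; 6 2 3 -7; 4 4 -6 -5; 1 7 -6 -3]) = -2550
det = (+1)·(5)·(-2550) = -12750

-12750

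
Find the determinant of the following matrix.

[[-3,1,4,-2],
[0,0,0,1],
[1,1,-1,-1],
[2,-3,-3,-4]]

-1

Expand along row 2 (it has 3 zeros):
  + (1) · M_24   where M_24 = det([-3 1 4; 1 1 -1; 2 -3 -3]) = -1
det = (+1)·(1)·(-1) = -1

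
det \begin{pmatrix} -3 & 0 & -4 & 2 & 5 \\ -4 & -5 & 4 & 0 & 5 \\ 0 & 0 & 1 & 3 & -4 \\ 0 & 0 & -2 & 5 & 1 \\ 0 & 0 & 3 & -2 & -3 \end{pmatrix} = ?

330

The matrix is block upper-triangular with a 2×2 block and a 3×3 block on the diagonal, so its determinant equals the product of the determinants of the diagonal blocks.
det of the 2×2 block = 15
det of the 3×3 block = 22
det = (15)·(22) = 330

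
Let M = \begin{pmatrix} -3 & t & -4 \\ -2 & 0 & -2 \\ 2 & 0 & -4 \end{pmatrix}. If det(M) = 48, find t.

t = -4

Expanding along the row containing t, det(M) is linear in t: det(M) = (-12)·t + (0).
Set (-12)·t + (0) = 48  ⇒  (-12)·t = 48  ⇒  t = -4.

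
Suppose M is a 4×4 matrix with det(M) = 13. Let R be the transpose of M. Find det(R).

det(Mᵀ) = det(M).
det(R) = (1)·(13) = 13

det(R) = 13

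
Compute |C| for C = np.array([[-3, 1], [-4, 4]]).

det(C) = (-3)·4 − 1·(-4) = -12 − (-4) = -8

The determinant is -8.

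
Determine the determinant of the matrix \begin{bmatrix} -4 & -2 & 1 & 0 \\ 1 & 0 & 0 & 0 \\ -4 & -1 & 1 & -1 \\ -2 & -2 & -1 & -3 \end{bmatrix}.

The determinant is -7.

Expand along row 2 (it has 3 zeros):
  − (1) · M_21   where M_21 = det([-2 1 0; -1 1 -1; -2 -1 -3]) = 7
det = (-1)·(1)·(7) = -7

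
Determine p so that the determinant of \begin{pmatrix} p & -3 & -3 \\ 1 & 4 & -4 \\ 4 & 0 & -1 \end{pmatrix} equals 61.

Expanding along the column containing p, det(B) is linear in p: det(B) = (-4)·p + (93).
Set (-4)·p + (93) = 61  ⇒  (-4)·p = -32  ⇒  p = 8.

p = 8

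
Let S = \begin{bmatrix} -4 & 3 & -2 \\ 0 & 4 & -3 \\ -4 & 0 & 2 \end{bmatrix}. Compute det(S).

|S| = -28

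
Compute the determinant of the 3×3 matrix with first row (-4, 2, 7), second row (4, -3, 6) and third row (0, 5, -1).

Expand along row 3:
  − 5 · |-4 7; 4 6| = −5·(-24 − 28) = 260
  + (-1) · |-4 2; 4 -3| = (-1)·(12 − 8) = -4
Sum: (260) + (-4) = 256

256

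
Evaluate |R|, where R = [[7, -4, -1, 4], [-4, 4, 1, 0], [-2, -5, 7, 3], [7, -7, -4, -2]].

135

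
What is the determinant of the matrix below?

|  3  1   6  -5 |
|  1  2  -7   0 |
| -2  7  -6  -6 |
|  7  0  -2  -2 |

Expand along row 2 (it has 1 zero):
  − (1) · M_21   where M_21 = det([1 6 -5; 7 -6 -6; 0 -2 -2]) = 154
  + (2) · M_22   where M_22 = det([3 6 -5; -2 -6 -6; 7 -2 -2]) = -506
  − (-7) · M_23   where M_23 = det([3 1 -5; -2 7 -6; 7 0 -2]) = 157
det = (-1)·(1)·(154) + (+1)·(2)·(-506) + (-1)·(-7)·(157) = -67

-67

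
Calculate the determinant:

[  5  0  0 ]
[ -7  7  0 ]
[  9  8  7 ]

The matrix is lower triangular, so the determinant is the product of the diagonal entries:
det = (5) · (7) · (7) = 245

The determinant is 245.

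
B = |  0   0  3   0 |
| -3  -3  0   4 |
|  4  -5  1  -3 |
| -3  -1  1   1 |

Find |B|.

|B| = -201

Expand along row 1 (it has 3 zeros):
  + (3) · M_13   where M_13 = det([-3 -3 4; 4 -5 -3; -3 -1 1]) = -67
det = (+1)·(3)·(-67) = -201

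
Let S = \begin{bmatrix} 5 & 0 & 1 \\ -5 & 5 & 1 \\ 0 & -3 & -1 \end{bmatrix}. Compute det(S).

det(S) = 5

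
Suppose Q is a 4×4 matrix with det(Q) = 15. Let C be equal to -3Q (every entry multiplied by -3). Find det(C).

det(C) = 1215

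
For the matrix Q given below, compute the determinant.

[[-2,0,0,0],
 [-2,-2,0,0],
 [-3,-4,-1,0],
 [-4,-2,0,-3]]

det(Q) = 12

Q is lower triangular, so det(Q) is the product of the diagonal entries:
det = (-2) · (-2) · (-1) · (-3) = 12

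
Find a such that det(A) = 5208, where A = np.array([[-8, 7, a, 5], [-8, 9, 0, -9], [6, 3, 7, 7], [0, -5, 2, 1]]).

9

Expanding along the row containing a, det(A) is linear in a: det(A) = (-88)·a + (6000).
Set (-88)·a + (6000) = 5208  ⇒  (-88)·a = -792  ⇒  a = 9.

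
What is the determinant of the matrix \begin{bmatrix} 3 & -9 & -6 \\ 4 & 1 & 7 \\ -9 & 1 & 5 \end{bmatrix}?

663

Expand along column 1:
  + 3 · |1 7; 1 5| = 3·(5 − 7) = -6
  − 4 · |-9 -6; 1 5| = −4·(-45 − (-6)) = 156
  + (-9) · |-9 -6; 1 7| = (-9)·(-63 − (-6)) = 513
Sum: (-6) + (156) + (513) = 663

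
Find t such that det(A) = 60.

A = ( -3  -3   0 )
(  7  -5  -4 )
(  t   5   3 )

t = 1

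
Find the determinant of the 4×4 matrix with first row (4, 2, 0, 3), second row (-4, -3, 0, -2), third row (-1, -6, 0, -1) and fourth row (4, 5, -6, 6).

Expand along column 3 (it has 3 zeros):
  − (-6) · M_43   where M_43 = det([4 2 3; -4 -3 -2; -1 -6 -1]) = 23
det = (-1)·(-6)·(23) = 138

138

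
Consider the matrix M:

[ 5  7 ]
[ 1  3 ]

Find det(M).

|M| = 8

det(M) = 5·3 − 7·1 = 15 − 7 = 8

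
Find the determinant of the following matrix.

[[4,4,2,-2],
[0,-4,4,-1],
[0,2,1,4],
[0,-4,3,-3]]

Expand along column 1 (it has 3 zeros):
  + (4) · M_11   where M_11 = det([-4 4 -1; 2 1 4; -4 3 -3]) = 10
det = (+1)·(4)·(10) = 40

The determinant is 40.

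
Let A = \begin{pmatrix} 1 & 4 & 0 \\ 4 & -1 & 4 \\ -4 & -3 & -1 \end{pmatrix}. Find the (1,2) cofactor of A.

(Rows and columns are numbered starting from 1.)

Delete row 1 and column 2; the remaining 2×2 submatrix is [4 4; -4 -1].
Its determinant is 4·(-1) − 4·(-4) = 12.
The cofactor carries sign (−1)^(1+2) = −1, so C_{1,2} = −(12) = -12.

The cofactor is -12.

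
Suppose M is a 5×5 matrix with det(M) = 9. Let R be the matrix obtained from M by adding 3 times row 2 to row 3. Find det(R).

Adding a multiple of one row to another leaves the determinant unchanged.
det(R) = (1)·(9) = 9

9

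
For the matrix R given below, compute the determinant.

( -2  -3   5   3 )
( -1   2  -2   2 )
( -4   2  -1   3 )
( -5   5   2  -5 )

-233

Expand along row 1:
  + (-2) · M_11   where M_11 = det([2 -2 2; 2 -1 3; 5 2 -5]) = -34
  − (-3) · M_12   where M_12 = det([-1 -2 2; -4 -1 3; -5 2 -5]) = 45
  + (5) · M_13   where M_13 = det([-1 2 2; -4 2 3; -5 5 -5]) = -65
  − (3) · M_14   where M_14 = det([-1 2 -2; -4 2 -1; -5 5 2]) = 37
det = (+1)·(-2)·(-34) + (-1)·(-3)·(45) + (+1)·(5)·(-65) + (-1)·(3)·(37) = -233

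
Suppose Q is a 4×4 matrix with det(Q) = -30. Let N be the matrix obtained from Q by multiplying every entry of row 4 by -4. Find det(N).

|N| = 120

Scaling one row by -4 multiplies the determinant by -4.
det(N) = (-4)·(-30) = 120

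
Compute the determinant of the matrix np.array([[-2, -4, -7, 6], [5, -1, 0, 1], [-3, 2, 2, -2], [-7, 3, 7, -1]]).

-76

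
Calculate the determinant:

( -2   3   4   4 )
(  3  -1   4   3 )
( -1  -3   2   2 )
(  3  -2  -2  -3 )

54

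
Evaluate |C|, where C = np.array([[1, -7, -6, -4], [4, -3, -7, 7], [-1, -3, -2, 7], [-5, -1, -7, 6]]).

3245

Expand along row 1:
  + (1) · M_11   where M_11 = det([-3 -7 7; -3 -2 7; -1 -7 6]) = -55
  − (-7) · M_12   where M_12 = det([4 -7 7; -1 -2 7; -5 -7 6]) = 330
  + (-6) · M_13   where M_13 = det([4 -3 7; -1 -3 7; -5 -1 6]) = -55
  − (-4) · M_14   where M_14 = det([4 -3 -7; -1 -3 -2; -5 -1 -7]) = 165
det = (+1)·(1)·(-55) + (-1)·(-7)·(330) + (+1)·(-6)·(-55) + (-1)·(-4)·(165) = 3245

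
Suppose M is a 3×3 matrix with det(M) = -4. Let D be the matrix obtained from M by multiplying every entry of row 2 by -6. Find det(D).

Scaling one row by -6 multiplies the determinant by -6.
det(D) = (-6)·(-4) = 24

The determinant is 24.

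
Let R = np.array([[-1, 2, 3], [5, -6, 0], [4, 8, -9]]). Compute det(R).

The determinant is 228.

Expand along column 3:
  + 3 · |5 -6; 4 8| = 3·(40 − (-24)) = 192
  + (-9) · |-1 2; 5 -6| = (-9)·(6 − 10) = 36
Sum: (192) + (36) = 228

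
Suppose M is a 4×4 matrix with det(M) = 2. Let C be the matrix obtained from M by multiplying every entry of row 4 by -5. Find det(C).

det(C) = -10

Scaling one row by -5 multiplies the determinant by -5.
det(C) = (-5)·(2) = -10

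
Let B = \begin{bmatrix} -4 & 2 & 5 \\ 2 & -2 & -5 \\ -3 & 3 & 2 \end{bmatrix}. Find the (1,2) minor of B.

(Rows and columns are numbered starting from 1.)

Delete row 1 and column 2; the remaining 2×2 submatrix is [2 -5; -3 2].
Its determinant is 2·2 − (-5)·(-3) = -11.

The minor is -11.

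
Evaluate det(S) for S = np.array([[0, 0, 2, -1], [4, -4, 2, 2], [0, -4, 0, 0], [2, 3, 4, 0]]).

Expand along row 3 (it has 3 zeros):
  − (-4) · M_32   where M_32 = det([0 2 -1; 4 2 2; 2 4 0]) = -4
det = (-1)·(-4)·(-4) = -16

-16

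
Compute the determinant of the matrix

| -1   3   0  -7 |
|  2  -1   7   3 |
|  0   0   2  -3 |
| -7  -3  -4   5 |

Expand along row 3 (it has 2 zeros):
  + (2) · M_33   where M_33 = det([-1 3 -7; 2 -1 3; -7 -3 5]) = -6
  − (-3) · M_34   where M_34 = det([-1 3 0; 2 -1 7; -7 -3 -4]) = -148
det = (+1)·(2)·(-6) + (-1)·(-3)·(-148) = -456

-456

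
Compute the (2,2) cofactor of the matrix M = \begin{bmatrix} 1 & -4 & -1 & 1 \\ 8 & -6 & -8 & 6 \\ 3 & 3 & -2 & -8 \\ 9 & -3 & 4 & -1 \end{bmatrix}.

133

Delete row 2 and column 2; the remaining 3×3 submatrix is [1 -1 1; 3 -2 -8; 9 4 -1].
Its determinant is 133.
The cofactor carries sign (−1)^(2+2) = +1, so C_{2,2} = +(133) = 133.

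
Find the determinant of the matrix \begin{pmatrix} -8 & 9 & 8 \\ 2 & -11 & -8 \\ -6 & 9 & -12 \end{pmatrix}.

The determinant is -1368.

Expand along row 1:
  + (-8) · |-11 -8; 9 -12| = (-8)·(132 − (-72)) = -1632
  − 9 · |2 -8; -6 -12| = −9·(-24 − 48) = 648
  + 8 · |2 -11; -6 9| = 8·(18 − 66) = -384
Sum: (-1632) + (648) + (-384) = -1368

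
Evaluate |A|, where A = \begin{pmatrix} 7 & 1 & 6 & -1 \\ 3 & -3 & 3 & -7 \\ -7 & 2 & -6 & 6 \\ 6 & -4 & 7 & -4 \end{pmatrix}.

-78

Expand along row 1:
  + (7) · M_11   where M_11 = det([-3 3 -7; 2 -6 6; -4 7 -4]) = 76
  − (1) · M_12   where M_12 = det([3 3 -7; -7 -6 6; 6 7 -4]) = 61
  + (6) · M_13   where M_13 = det([3 -3 -7; -7 2 6; 6 -4 -4]) = -88
  − (-1) · M_14   where M_14 = det([3 -3 3; -7 2 -6; 6 -4 7]) = -21
det = (+1)·(7)·(76) + (-1)·(1)·(61) + (+1)·(6)·(-88) + (-1)·(-1)·(-21) = -78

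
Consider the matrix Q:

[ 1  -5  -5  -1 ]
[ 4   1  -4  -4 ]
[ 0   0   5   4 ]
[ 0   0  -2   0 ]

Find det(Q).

The determinant is 168.

Q is block upper-triangular with a 2×2 block and a 2×2 block on the diagonal, so its determinant equals the product of the determinants of the diagonal blocks.
det of the 2×2 block = 21
det of the 2×2 block = 8
det = (21)·(8) = 168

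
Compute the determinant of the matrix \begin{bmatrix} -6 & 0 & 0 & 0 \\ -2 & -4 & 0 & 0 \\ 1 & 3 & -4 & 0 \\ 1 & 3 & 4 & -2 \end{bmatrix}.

The matrix is lower triangular, so the determinant is the product of the diagonal entries:
det = (-6) · (-4) · (-4) · (-2) = 192

192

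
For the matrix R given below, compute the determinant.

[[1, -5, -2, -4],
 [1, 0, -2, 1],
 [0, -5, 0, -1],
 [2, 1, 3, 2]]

Expand along row 3 (it has 2 zeros):
  − (-5) · M_32   where M_32 = det([1 -2 -4; 1 -2 1; 2 3 2]) = -35
  − (-1) · M_34   where M_34 = det([1 -5 -2; 1 0 -2; 2 1 3]) = 35
det = (-1)·(-5)·(-35) + (-1)·(-1)·(35) = -140

det(R) = -140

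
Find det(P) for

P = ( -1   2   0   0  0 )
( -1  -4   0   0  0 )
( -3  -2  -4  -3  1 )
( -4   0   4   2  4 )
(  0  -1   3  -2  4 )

P is block lower-triangular with a 2×2 block and a 3×3 block on the diagonal, so its determinant equals the product of the determinants of the diagonal blocks.
det of the 2×2 block = 6
det of the 3×3 block = -66
det = (6)·(-66) = -396

The determinant is -396.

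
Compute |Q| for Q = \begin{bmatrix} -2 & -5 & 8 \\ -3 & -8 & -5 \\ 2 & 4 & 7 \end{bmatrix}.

|Q| = 49

Expand along row 1:
  + (-2) · |-8 -5; 4 7| = (-2)·(-56 − (-20)) = 72
  − (-5) · |-3 -5; 2 7| = −(-5)·(-21 − (-10)) = -55
  + 8 · |-3 -8; 2 4| = 8·(-12 − (-16)) = 32
Sum: (72) + (-55) + (32) = 49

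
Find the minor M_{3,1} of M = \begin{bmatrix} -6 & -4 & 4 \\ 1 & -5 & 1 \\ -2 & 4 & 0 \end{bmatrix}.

The minor is 16.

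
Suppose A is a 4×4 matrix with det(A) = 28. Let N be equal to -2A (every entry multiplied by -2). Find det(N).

For a 4×4 matrix, det(-2A) = (-2)^4·det(A) = 16·det(A).
det(N) = (16)·(28) = 448

|N| = 448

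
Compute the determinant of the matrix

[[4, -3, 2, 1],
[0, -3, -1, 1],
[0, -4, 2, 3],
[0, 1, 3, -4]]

200

Expand along column 1 (it has 3 zeros):
  + (4) · M_11   where M_11 = det([-3 -1 1; -4 2 3; 1 3 -4]) = 50
det = (+1)·(4)·(50) = 200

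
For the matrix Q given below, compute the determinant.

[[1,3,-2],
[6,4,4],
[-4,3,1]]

|Q| = -142

Expand along row 1:
  + 1 · |4 4; 3 1| = 1·(4 − 12) = -8
  − 3 · |6 4; -4 1| = −3·(6 − (-16)) = -66
  + (-2) · |6 4; -4 3| = (-2)·(18 − (-16)) = -68
Sum: (-8) + (-66) + (-68) = -142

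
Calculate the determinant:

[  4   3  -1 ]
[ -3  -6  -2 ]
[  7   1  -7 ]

Expand along row 1:
  + 4 · |-6 -2; 1 -7| = 4·(42 − (-2)) = 176
  − 3 · |-3 -2; 7 -7| = −3·(21 − (-14)) = -105
  + (-1) · |-3 -6; 7 1| = (-1)·(-3 − (-42)) = -39
Sum: (176) + (-105) + (-39) = 32

32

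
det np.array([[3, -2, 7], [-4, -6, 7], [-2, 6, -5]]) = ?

The determinant is -220.

Expand along column 1:
  + 3 · |-6 7; 6 -5| = 3·(30 − 42) = -36
  − (-4) · |-2 7; 6 -5| = −(-4)·(10 − 42) = -128
  + (-2) · |-2 7; -6 7| = (-2)·(-14 − (-42)) = -56
Sum: (-36) + (-128) + (-56) = -220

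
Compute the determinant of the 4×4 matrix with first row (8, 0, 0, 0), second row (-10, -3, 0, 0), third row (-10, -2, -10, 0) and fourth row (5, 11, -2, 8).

1920

The matrix is lower triangular, so the determinant is the product of the diagonal entries:
det = (8) · (-3) · (-10) · (8) = 1920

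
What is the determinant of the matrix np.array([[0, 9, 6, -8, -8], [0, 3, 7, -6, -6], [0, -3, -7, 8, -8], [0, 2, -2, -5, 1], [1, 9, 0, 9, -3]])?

-3380

Expand along column 1 (it has 4 zeros):
  + (1) · M_51   where M_51 = det([9 6 -8 -8; 3 7 -6 -6; -3 -7 8 -8; 2 -2 -5 1]) = -3380
det = (+1)·(1)·(-3380) = -3380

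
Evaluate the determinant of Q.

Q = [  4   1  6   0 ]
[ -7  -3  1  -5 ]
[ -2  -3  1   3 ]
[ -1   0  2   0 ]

Expand along row 4 (it has 2 zeros):
  − (-1) · M_41   where M_41 = det([1 6 0; -3 1 -5; -3 1 3]) = 152
  − (2) · M_43   where M_43 = det([4 1 0; -7 -3 -5; -2 -3 3]) = -65
det = (-1)·(-1)·(152) + (-1)·(2)·(-65) = 282

|Q| = 282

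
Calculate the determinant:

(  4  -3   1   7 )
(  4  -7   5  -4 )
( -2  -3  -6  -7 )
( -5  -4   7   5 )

Expand along row 1:
  + (4) · M_11   where M_11 = det([-7 5 -4; -3 -6 -7; -4 7 5]) = 262
  − (-3) · M_12   where M_12 = det([4 5 -4; -2 -6 -7; -5 7 5]) = 477
  + (1) · M_13   where M_13 = det([4 -7 -4; -2 -3 -7; -5 -4 5]) = -459
  − (7) · M_14   where M_14 = det([4 -7 5; -2 -3 -6; -5 -4 7]) = -523
det = (+1)·(4)·(262) + (-1)·(-3)·(477) + (+1)·(1)·(-459) + (-1)·(7)·(-523) = 5681

5681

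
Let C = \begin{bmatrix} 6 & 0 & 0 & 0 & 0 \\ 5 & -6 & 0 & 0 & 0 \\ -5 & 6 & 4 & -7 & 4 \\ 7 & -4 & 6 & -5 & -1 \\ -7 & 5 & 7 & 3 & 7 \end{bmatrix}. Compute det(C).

C is block lower-triangular with a 2×2 block and a 3×3 block on the diagonal, so its determinant equals the product of the determinants of the diagonal blocks.
det of the 2×2 block = -36
det of the 3×3 block = 427
det = (-36)·(427) = -15372

The determinant is -15372.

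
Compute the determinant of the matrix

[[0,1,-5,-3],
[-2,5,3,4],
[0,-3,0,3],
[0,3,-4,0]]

Expand along column 1 (it has 3 zeros):
  − (-2) · M_21   where M_21 = det([1 -5 -3; -3 0 3; 3 -4 0]) = -69
det = (-1)·(-2)·(-69) = -138

-138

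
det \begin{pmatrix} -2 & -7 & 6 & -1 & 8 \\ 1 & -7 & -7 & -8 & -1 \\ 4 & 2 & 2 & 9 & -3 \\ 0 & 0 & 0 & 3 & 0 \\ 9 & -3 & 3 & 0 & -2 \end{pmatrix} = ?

The determinant is 2232.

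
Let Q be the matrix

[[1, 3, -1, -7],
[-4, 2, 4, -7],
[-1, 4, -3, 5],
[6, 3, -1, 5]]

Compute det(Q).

Expand along row 1:
  + (1) · M_11   where M_11 = det([2 4 -7; 4 -3 5; 3 -1 5]) = -75
  − (3) · M_12   where M_12 = det([-4 4 -7; -1 -3 5; 6 -1 5]) = 47
  + (-1) · M_13   where M_13 = det([-4 2 -7; -1 4 5; 6 3 5]) = 239
  − (-7) · M_14   where M_14 = det([-4 2 4; -1 4 -3; 6 3 -1]) = -166
det = (+1)·(1)·(-75) + (-1)·(3)·(47) + (+1)·(-1)·(239) + (-1)·(-7)·(-166) = -1617

The determinant is -1617.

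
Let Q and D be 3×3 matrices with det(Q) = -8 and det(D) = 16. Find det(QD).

-128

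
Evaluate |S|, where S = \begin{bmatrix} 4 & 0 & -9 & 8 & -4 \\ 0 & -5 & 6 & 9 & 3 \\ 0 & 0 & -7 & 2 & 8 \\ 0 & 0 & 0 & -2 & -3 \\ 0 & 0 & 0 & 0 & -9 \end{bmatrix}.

2520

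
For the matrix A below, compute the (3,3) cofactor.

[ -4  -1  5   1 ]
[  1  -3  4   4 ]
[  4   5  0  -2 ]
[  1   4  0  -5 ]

2

Delete row 3 and column 3; the remaining 3×3 submatrix is [-4 -1 1; 1 -3 4; 1 4 -5].
Its determinant is 2.
The cofactor carries sign (−1)^(3+3) = +1, so C_{3,3} = +(2) = 2.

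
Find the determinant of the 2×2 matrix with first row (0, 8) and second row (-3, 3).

det = 0·3 − 8·(-3) = 0 − (-24) = 24

24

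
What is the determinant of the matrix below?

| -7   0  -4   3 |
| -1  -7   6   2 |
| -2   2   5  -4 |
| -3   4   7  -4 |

969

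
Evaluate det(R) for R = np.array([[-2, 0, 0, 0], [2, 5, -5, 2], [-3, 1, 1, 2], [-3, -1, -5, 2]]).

The determinant is -144.

Expand along row 1 (it has 3 zeros):
  + (-2) · M_11   where M_11 = det([5 -5 2; 1 1 2; -1 -5 2]) = 72
det = (+1)·(-2)·(72) = -144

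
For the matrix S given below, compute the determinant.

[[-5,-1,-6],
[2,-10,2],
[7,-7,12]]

The determinant is 204.

Expand along column 1:
  + (-5) · |-10 2; -7 12| = (-5)·(-120 − (-14)) = 530
  − 2 · |-1 -6; -7 12| = −2·(-12 − 42) = 108
  + 7 · |-1 -6; -10 2| = 7·(-2 − 60) = -434
Sum: (530) + (108) + (-434) = 204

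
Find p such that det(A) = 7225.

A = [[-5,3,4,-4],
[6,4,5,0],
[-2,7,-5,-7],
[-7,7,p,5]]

Expanding along the column containing p, det(A) is linear in p: det(A) = (-66)·p + (7225).
Set (-66)·p + (7225) = 7225  ⇒  (-66)·p = 0  ⇒  p = 0.

0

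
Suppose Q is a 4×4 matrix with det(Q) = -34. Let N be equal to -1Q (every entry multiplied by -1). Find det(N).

For a 4×4 matrix, det(-1Q) = (-1)^4·det(Q) = 1·det(Q).
det(N) = (1)·(-34) = -34

-34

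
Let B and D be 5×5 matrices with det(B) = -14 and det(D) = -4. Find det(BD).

56

det(BD) = det(B)·det(D) = (-14)·(-4) = 56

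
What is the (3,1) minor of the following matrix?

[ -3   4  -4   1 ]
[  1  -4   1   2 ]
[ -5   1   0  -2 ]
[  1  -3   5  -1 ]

-21

Delete row 3 and column 1; the remaining 3×3 submatrix is [4 -4 1; -4 1 2; -3 5 -1].
Its determinant is -21.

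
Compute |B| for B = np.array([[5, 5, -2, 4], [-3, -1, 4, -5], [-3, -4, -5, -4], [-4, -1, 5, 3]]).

Expand along row 1:
  + (5) · M_11   where M_11 = det([-1 4 -5; -4 -5 -4; -1 5 3]) = 184
  − (5) · M_12   where M_12 = det([-3 4 -5; -3 -5 -4; -4 5 3]) = 260
  + (-2) · M_13   where M_13 = det([-3 -1 -5; -3 -4 -4; -4 -1 3]) = 88
  − (4) · M_14   where M_14 = det([-3 -1 4; -3 -4 -5; -4 -1 5]) = -12
det = (+1)·(5)·(184) + (-1)·(5)·(260) + (+1)·(-2)·(88) + (-1)·(4)·(-12) = -508

-508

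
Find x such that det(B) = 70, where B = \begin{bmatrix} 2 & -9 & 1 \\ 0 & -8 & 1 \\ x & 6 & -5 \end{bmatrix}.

Expanding along the row containing x, det(B) is linear in x: det(B) = (-1)·x + (68).
Set (-1)·x + (68) = 70  ⇒  (-1)·x = 2  ⇒  x = -2.

x = -2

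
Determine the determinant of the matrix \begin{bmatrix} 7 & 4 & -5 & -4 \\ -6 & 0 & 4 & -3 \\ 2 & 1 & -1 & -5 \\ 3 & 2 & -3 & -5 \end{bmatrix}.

Expand along row 2 (it has 1 zero):
  − (-6) · M_21   where M_21 = det([4 -5 -4; 1 -1 -5; 2 -3 -5]) = -11
  − (4) · M_23   where M_23 = det([7 4 -4; 2 1 -5; 3 2 -5]) = 11
  + (-3) · M_24   where M_24 = det([7 4 -5; 2 1 -1; 3 2 -3]) = 0
det = (-1)·(-6)·(-11) + (-1)·(4)·(11) + (+1)·(-3)·(0) = -110

-110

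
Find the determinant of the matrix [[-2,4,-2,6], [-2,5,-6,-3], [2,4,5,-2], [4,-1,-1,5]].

Expand along row 1:
  + (-2) · M_11   where M_11 = det([5 -6 -3; 4 5 -2; -1 -1 5]) = 220
  − (4) · M_12   where M_12 = det([-2 -6 -3; 2 5 -2; 4 -1 5]) = 128
  + (-2) · M_13   where M_13 = det([-2 5 -3; 2 4 -2; 4 -1 5]) = -72
  − (6) · M_14   where M_14 = det([-2 5 -6; 2 4 5; 4 -1 -1]) = 216
det = (+1)·(-2)·(220) + (-1)·(4)·(128) + (+1)·(-2)·(-72) + (-1)·(6)·(216) = -2104

-2104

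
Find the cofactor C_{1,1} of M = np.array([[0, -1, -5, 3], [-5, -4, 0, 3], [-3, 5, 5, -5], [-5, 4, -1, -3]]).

Delete row 1 and column 1; the remaining 3×3 submatrix is [-4 0 3; 5 5 -5; 4 -1 -3].
Its determinant is 5.
The cofactor carries sign (−1)^(1+1) = +1, so C_{1,1} = +(5) = 5.

5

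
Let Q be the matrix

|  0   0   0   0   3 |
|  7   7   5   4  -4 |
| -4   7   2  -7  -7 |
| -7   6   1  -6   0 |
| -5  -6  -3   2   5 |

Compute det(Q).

|Q| = -570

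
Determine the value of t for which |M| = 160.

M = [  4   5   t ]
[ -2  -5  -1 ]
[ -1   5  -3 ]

t = -7

Expanding along the column containing t, det(M) is linear in t: det(M) = (-15)·t + (55).
Set (-15)·t + (55) = 160  ⇒  (-15)·t = 105  ⇒  t = -7.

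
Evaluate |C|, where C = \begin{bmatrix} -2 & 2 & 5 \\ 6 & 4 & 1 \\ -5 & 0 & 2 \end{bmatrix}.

50

Expand along row 3:
  + (-5) · |2 5; 4 1| = (-5)·(2 − 20) = 90
  + 2 · |-2 2; 6 4| = 2·(-8 − 12) = -40
Sum: (90) + (-40) = 50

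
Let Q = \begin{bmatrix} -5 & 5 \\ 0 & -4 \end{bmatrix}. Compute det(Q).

det(Q) = 20

det(Q) = (-5)·(-4) − 5·0 = 20 − 0 = 20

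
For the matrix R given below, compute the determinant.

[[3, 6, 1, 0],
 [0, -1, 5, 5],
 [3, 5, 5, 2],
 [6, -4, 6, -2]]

det(R) = 438

Expand along row 1 (it has 1 zero):
  + (3) · M_11   where M_11 = det([-1 5 5; 5 5 2; -4 6 -2]) = 282
  − (6) · M_12   where M_12 = det([0 5 5; 3 5 2; 6 6 -2]) = 30
  + (1) · M_13   where M_13 = det([0 -1 5; 3 5 2; 6 -4 -2]) = -228
det = (+1)·(3)·(282) + (-1)·(6)·(30) + (+1)·(1)·(-228) = 438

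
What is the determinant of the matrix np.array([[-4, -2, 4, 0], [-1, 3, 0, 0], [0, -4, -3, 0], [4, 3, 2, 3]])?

Expand along column 4 (it has 3 zeros):
  + (3) · M_44   where M_44 = det([-4 -2 4; -1 3 0; 0 -4 -3]) = 58
det = (+1)·(3)·(58) = 174

174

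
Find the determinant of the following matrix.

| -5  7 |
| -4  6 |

det = (-5)·6 − 7·(-4) = -30 − (-28) = -2

The determinant is -2.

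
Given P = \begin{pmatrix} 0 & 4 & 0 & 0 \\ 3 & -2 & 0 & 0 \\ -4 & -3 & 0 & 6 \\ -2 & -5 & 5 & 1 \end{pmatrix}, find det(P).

det(P) = 360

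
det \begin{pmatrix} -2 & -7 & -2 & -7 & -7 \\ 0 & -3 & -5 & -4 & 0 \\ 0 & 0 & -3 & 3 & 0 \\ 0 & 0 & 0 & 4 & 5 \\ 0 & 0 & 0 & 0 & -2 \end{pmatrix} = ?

The matrix is upper triangular, so the determinant is the product of the diagonal entries:
det = (-2) · (-3) · (-3) · (4) · (-2) = 144

144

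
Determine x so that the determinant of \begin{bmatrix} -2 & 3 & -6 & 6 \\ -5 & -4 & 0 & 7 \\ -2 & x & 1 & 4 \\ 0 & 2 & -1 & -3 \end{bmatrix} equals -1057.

x = 7

Expanding along the row containing x, det(M) is linear in x: det(M) = (-106)·x + (-315).
Set (-106)·x + (-315) = -1057  ⇒  (-106)·x = -742  ⇒  x = 7.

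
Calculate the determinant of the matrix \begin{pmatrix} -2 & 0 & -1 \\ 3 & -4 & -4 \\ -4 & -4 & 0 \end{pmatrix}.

60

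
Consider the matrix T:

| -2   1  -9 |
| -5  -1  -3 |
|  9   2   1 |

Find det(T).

det(T) = -23

Expand along column 1:
  + (-2) · |-1 -3; 2 1| = (-2)·(-1 − (-6)) = -10
  − (-5) · |1 -9; 2 1| = −(-5)·(1 − (-18)) = 95
  + 9 · |1 -9; -1 -3| = 9·(-3 − 9) = -108
Sum: (-10) + (95) + (-108) = -23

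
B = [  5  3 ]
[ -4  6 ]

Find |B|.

det(B) = 5·6 − 3·(-4) = 30 − (-12) = 42

det(B) = 42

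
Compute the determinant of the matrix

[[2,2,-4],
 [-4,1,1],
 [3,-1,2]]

24

Expand along column 1:
  + 2 · |1 1; -1 2| = 2·(2 − (-1)) = 6
  − (-4) · |2 -4; -1 2| = −(-4)·(4 − 4) = 0
  + 3 · |2 -4; 1 1| = 3·(2 − (-4)) = 18
Sum: (6) + (0) + (18) = 24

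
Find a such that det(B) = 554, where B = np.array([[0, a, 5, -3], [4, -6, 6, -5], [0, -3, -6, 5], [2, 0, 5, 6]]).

5

Expanding along the row containing a, det(B) is linear in a: det(B) = (244)·a + (-666).
Set (244)·a + (-666) = 554  ⇒  (244)·a = 1220  ⇒  a = 5.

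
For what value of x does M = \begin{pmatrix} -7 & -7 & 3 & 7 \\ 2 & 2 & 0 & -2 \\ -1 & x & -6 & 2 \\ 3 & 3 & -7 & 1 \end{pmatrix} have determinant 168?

Expanding along the column containing x, det(M) is linear in x: det(M) = (24)·x + (24).
Set (24)·x + (24) = 168  ⇒  (24)·x = 144  ⇒  x = 6.

x = 6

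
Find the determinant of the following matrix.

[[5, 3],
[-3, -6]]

det = 5·(-6) − 3·(-3) = -30 − (-9) = -21

The determinant is -21.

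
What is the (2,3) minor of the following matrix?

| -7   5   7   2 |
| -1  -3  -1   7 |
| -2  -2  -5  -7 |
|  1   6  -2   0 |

Delete row 2 and column 3; the remaining 3×3 submatrix is [-7 5 2; -2 -2 -7; 1 6 0].
Its determinant is -349.

-349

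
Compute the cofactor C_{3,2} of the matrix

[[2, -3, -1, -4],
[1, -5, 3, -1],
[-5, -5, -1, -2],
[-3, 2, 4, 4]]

Delete row 3 and column 2; the remaining 3×3 submatrix is [2 -1 -4; 1 3 -1; -3 4 4].
Its determinant is -19.
The cofactor carries sign (−1)^(3+2) = −1, so C_{3,2} = −(-19) = 19.

19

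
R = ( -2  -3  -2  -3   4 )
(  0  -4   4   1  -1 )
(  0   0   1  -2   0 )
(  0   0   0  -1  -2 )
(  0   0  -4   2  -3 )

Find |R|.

-72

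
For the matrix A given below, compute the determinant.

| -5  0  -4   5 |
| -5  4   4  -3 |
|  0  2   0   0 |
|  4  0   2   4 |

|A| = 544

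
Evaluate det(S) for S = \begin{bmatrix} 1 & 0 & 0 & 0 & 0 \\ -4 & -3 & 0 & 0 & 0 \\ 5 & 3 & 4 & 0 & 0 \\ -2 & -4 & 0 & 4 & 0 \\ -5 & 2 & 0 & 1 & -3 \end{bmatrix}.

S is lower triangular, so det(S) is the product of the diagonal entries:
det = (1) · (-3) · (4) · (4) · (-3) = 144

The determinant is 144.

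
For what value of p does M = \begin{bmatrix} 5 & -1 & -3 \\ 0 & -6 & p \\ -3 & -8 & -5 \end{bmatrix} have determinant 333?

3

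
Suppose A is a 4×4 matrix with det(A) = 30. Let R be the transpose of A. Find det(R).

30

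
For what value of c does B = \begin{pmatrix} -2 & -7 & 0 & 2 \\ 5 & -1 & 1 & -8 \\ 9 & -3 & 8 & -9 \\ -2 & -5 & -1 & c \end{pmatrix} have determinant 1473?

c = 8

Expanding along the column containing c, det(B) is linear in c: det(B) = (227)·c + (-343).
Set (227)·c + (-343) = 1473  ⇒  (227)·c = 1816  ⇒  c = 8.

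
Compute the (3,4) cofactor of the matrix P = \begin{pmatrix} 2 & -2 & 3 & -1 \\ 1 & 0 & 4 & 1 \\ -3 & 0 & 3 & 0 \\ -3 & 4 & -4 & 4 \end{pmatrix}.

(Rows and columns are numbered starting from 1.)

Delete row 3 and column 4; the remaining 3×3 submatrix is [2 -2 3; 1 0 4; -3 4 -4].
Its determinant is -4.
The cofactor carries sign (−1)^(3+4) = −1, so C_{3,4} = −(-4) = 4.

The cofactor is 4.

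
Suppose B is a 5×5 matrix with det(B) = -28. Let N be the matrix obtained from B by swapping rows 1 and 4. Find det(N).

Swapping two rows multiplies the determinant by −1.
det(N) = (-1)·(-28) = 28

The determinant is 28.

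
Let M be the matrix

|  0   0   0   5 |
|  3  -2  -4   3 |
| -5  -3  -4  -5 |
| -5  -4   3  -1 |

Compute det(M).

Expand along row 1 (it has 3 zeros):
  − (5) · M_14   where M_14 = det([3 -2 -4; -5 -3 -4; -5 -4 3]) = -165
det = (-1)·(5)·(-165) = 825

|M| = 825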